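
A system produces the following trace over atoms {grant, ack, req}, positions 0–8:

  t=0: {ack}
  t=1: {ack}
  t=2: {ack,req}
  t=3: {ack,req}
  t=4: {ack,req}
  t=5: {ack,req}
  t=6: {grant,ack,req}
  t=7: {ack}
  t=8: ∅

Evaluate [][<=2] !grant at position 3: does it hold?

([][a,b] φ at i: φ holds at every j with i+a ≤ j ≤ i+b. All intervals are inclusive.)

Yes

Check !grant at every j in [3,5]:
  j=3: true
  j=4: true
  j=5: true
All positions satisfy it → formula holds.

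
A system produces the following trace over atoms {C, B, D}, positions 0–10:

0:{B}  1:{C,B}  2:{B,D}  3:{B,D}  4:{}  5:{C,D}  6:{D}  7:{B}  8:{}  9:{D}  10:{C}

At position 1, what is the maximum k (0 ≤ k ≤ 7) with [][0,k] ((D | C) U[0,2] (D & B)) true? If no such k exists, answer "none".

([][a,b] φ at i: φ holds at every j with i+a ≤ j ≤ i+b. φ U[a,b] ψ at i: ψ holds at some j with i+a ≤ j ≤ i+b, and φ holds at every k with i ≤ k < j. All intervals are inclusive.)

((D | C) U[0,2] (D & B)) must hold from j=1 onward; find where it first fails.
  j=1: holds
  j=2: holds
  j=3: holds
  j=4: fails
Holds on [1,3], so largest k = 2.

2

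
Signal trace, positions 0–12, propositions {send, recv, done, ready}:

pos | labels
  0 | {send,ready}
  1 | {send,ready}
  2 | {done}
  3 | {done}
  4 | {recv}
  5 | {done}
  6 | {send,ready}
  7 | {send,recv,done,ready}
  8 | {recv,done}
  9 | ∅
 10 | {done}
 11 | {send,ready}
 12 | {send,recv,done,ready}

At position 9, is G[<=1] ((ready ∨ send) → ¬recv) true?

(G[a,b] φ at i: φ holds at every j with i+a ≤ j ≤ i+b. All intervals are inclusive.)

Yes

Check ((ready ∨ send) → ¬recv) at every j in [9,10]:
  j=9: antecedent false → ✓
  j=10: antecedent false → ✓
All positions satisfy it → formula holds.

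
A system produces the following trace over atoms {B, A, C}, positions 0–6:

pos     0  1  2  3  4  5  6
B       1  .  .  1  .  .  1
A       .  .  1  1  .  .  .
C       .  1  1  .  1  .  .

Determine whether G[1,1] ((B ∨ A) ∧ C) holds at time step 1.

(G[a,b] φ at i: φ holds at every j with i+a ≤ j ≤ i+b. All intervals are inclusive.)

Check ((B ∨ A) ∧ C) at every j in [2,2]:
  j=2: true
All positions satisfy it → formula holds.

Yes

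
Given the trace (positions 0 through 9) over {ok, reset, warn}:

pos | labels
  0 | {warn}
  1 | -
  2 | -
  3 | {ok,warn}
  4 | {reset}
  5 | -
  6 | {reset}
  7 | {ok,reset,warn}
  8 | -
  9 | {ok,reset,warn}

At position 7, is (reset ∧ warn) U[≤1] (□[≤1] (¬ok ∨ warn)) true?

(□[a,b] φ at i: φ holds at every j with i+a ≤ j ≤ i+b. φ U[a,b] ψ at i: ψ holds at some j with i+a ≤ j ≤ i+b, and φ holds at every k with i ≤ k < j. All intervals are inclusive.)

True

Need some j in [7,8] with □[≤1] (¬ok ∨ warn), and (reset ∧ warn) at every k in [7,j-1].
  j=7: □[≤1] (¬ok ∨ warn) holds; no prefix to check → satisfied.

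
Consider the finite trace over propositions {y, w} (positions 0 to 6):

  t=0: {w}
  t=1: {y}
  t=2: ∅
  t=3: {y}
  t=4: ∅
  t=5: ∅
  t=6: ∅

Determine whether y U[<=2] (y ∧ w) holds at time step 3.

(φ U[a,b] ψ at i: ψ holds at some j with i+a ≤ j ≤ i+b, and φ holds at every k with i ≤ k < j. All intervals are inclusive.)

Need some j in [3,5] with (y ∧ w), and y at every k in [3,j-1].
  j=3: (y ∧ w) false.
  j=4: (y ∧ w) false.
  j=5: (y ∧ w) false.
No j in the window works → until fails.

False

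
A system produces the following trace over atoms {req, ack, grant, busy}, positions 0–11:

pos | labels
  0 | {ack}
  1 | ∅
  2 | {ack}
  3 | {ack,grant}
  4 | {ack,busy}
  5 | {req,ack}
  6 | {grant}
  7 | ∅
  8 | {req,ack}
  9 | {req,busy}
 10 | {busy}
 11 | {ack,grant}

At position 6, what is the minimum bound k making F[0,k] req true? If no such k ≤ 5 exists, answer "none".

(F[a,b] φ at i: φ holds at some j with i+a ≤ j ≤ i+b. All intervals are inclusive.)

Scan j = 6,7,… for req:
  j=6: fails
  j=7: fails
  j=8: holds
First hit at j=8, so smallest k = 8-6 = 2.

2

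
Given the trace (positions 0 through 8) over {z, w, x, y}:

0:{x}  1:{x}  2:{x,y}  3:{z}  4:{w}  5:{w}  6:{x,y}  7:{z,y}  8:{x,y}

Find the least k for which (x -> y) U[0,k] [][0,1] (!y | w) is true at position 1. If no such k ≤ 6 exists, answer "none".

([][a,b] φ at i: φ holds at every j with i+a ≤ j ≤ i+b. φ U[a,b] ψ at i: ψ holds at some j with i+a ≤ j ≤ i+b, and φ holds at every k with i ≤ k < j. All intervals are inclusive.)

Need earliest j ≥ 1 with [][0,1] (!y | w), and (x -> y) at every k in [1,j-1].
  j=1: rhs fails.
  j=2: rhs fails.
  j=3: rhs holds but lhs fails at k=1.
  j=4: rhs holds but lhs fails at k=1.
  j=5: rhs fails.
  j=6: rhs fails.
  j=7: rhs fails.
No witness within the range → none.

none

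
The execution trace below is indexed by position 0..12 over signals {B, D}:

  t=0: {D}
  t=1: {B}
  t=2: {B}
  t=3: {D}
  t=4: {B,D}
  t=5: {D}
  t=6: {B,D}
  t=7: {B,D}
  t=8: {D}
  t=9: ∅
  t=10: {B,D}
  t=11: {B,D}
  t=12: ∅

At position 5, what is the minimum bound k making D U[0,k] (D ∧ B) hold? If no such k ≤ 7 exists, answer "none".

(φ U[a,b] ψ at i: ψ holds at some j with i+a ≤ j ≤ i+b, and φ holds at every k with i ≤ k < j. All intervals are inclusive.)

1

Need earliest j ≥ 5 with (D ∧ B), and D at every k in [5,j-1].
  j=5: rhs fails.
  j=6: rhs holds; lhs holds on [5,5]. k = 1.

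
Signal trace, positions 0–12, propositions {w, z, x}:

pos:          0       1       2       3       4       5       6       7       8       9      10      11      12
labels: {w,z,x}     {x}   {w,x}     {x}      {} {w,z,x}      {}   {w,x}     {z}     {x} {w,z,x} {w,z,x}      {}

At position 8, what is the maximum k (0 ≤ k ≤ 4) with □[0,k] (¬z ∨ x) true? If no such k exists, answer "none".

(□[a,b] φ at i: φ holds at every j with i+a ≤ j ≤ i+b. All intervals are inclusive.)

(¬z ∨ x) must hold from j=8 onward; find where it first fails.
  j=8: fails → no k works.

none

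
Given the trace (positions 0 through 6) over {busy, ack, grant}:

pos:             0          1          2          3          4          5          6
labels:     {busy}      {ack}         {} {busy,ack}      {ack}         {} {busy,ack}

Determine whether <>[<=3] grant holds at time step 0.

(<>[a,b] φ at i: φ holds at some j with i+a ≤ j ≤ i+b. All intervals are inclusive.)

Check grant at each j in [0,3]:
  j=0: false
  j=1: false
  j=2: false
  j=3: false
No position in the window satisfies it → formula fails.

Does not hold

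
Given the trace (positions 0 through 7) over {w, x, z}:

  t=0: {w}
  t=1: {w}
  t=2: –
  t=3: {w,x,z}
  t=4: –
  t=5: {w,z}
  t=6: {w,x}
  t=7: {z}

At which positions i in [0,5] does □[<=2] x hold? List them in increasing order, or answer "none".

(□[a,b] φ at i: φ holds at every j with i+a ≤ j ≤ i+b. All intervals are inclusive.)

Evaluate at each i in [0,5]:
  i=0: ✗ (fails at j=0)
  i=1: ✗ (fails at j=1)
  i=2: ✗ (fails at j=2)
  i=3: ✗ (fails at j=4)
  i=4: ✗ (fails at j=4)
  i=5: ✗ (fails at j=5)

none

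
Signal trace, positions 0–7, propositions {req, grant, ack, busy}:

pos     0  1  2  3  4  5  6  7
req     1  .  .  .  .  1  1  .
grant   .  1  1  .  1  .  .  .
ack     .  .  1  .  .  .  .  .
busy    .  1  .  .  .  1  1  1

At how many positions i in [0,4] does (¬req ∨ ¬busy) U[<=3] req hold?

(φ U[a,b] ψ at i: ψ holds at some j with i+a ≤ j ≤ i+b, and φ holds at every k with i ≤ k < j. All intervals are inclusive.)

4

Evaluate at each i in [0,4]:
  i=0: ✓ (rhs at j=0)
  i=1: ✗ (no rhs in [1,4])
  i=2: ✓ (rhs at j=5; lhs holds on [2,4])
  i=3: ✓ (rhs at j=5; lhs holds on [3,4])
  i=4: ✓ (rhs at j=5; lhs holds on [4,4])
Positions where it holds: {0, 2, 3, 4} → 4.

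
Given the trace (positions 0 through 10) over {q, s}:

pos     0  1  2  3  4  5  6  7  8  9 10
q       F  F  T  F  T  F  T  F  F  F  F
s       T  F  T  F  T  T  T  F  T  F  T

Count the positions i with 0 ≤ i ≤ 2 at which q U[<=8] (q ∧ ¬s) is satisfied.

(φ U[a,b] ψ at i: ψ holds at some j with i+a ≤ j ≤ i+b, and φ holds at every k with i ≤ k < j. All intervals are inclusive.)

Evaluate at each i in [0,2]:
  i=0: ✗ (no rhs in [0,8])
  i=1: ✗ (no rhs in [1,9])
  i=2: ✗ (no rhs in [2,10])
Positions where it holds: {} → 0.

0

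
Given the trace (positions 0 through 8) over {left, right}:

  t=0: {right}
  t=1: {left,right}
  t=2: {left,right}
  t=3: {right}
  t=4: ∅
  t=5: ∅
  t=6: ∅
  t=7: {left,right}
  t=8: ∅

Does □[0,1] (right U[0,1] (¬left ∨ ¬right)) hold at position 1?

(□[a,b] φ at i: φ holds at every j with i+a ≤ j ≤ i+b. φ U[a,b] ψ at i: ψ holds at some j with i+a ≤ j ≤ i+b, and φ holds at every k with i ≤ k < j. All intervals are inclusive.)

Check (right U[0,1] (¬left ∨ ¬right)) at every j in [1,2]:
  j=1: fails
  j=2: holds
Fails at j=1 → formula fails.

False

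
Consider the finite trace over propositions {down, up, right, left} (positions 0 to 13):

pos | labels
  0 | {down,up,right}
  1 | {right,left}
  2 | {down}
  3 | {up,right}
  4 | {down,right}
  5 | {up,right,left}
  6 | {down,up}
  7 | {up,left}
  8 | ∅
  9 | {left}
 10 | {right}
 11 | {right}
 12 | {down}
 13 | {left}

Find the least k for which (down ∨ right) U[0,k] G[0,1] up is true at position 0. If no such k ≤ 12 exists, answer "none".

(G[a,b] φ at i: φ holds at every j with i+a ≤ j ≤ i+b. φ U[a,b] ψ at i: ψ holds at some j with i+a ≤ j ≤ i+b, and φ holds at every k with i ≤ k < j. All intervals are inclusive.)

Need earliest j ≥ 0 with G[0,1] up, and (down ∨ right) at every k in [0,j-1].
  j=0: rhs fails.
  j=1: rhs fails.
  j=2: rhs fails.
  j=3: rhs fails.
  j=4: rhs fails.
  j=5: rhs holds; lhs holds on [0,4]. k = 5.

5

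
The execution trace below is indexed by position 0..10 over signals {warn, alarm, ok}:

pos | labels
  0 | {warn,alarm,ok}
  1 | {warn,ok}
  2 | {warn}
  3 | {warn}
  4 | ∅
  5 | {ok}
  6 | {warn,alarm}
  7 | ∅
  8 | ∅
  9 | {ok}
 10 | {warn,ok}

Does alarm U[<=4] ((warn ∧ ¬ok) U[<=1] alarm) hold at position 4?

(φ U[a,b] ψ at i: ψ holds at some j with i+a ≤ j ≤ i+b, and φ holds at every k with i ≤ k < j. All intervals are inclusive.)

False

Need some j in [4,8] with ((warn ∧ ¬ok) U[<=1] alarm), and alarm at every k in [4,j-1].
  j=4: ((warn ∧ ¬ok) U[<=1] alarm) — fails.
  j=5: ((warn ∧ ¬ok) U[<=1] alarm) — fails.
  j=6: ((warn ∧ ¬ok) U[<=1] alarm) holds, but alarm fails at k=4 → not this j.
  j=7: ((warn ∧ ¬ok) U[<=1] alarm) — fails.
  j=8: ((warn ∧ ¬ok) U[<=1] alarm) — fails.
No j in the window works → until fails.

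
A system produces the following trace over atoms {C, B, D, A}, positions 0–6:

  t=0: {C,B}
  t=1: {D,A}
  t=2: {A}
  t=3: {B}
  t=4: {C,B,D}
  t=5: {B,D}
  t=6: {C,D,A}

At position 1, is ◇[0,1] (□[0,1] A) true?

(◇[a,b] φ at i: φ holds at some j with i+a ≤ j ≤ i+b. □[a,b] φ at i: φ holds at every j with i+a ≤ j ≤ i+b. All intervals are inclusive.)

Yes

Check □[0,1] A at each j in [1,2]:
  j=1: holds on [1,2]
  j=2: fails at 3
Found at j=1 → formula holds.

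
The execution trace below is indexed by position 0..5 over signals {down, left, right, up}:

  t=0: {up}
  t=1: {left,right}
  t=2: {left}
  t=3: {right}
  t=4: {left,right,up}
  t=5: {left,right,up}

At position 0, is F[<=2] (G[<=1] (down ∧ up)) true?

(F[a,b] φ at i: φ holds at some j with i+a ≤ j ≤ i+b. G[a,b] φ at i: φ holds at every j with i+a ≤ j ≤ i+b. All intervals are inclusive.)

Check G[<=1] (down ∧ up) at each j in [0,2]:
  j=0: fails at 0
  j=1: fails at 1
  j=2: fails at 2
No position in the window satisfies it → formula fails.

False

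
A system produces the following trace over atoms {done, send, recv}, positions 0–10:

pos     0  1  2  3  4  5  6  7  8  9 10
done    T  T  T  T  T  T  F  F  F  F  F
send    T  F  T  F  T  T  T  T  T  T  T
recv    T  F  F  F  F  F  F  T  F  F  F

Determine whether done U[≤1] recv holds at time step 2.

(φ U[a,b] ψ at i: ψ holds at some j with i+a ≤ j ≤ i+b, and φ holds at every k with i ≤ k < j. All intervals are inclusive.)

Need some j in [2,3] with recv, and done at every k in [2,j-1].
  j=2: recv false.
  j=3: recv false.
No j in the window works → until fails.

Does not hold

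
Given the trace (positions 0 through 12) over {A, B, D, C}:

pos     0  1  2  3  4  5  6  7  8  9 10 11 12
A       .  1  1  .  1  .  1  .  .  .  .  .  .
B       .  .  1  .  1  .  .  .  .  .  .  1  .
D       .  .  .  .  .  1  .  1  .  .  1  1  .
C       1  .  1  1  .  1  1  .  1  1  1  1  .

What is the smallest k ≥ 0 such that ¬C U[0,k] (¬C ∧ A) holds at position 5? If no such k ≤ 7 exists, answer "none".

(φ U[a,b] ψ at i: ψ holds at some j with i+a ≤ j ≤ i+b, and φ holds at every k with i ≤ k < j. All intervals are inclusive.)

Need earliest j ≥ 5 with (¬C ∧ A), and ¬C at every k in [5,j-1].
  j=5: rhs fails.
  j=6: rhs fails.
  j=7: rhs fails.
  j=8: rhs fails.
  j=9: rhs fails.
  j=10: rhs fails.
  j=11: rhs fails.
  j=12: rhs fails.
No witness within the range → none.

none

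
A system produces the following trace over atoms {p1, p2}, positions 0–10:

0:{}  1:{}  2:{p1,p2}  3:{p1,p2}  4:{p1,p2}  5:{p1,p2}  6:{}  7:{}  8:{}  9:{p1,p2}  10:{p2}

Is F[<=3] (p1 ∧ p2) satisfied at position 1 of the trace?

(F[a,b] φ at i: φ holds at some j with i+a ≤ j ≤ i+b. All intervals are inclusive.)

True

Check (p1 ∧ p2) at each j in [1,4]:
  j=1: false
  j=2: true
  j=3: true
  j=4: true
Found at j=2 → formula holds.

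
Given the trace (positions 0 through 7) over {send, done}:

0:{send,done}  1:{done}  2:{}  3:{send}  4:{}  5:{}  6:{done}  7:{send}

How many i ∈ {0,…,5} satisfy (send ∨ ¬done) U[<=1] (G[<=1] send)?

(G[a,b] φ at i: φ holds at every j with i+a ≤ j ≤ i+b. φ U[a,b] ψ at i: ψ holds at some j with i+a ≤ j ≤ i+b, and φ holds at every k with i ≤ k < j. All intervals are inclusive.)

0

Evaluate at each i in [0,5]:
  i=0: ✗ (no rhs in [0,1])
  i=1: ✗ (no rhs in [1,2])
  i=2: ✗ (no rhs in [2,3])
  i=3: ✗ (no rhs in [3,4])
  i=4: ✗ (no rhs in [4,5])
  i=5: ✗ (no rhs in [5,6])
Positions where it holds: {} → 0.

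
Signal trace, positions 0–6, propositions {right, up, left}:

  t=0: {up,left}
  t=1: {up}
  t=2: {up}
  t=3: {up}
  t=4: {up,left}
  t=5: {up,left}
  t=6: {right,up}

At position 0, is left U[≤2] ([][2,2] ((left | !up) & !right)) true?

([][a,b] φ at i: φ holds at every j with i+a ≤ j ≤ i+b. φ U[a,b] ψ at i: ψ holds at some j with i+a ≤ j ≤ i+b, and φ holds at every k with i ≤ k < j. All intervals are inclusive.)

No

Need some j in [0,2] with [][2,2] ((left | !up) & !right), and left at every k in [0,j-1].
  j=0: [][2,2] ((left | !up) & !right) — fails at 2.
  j=1: [][2,2] ((left | !up) & !right) — fails at 3.
  j=2: [][2,2] ((left | !up) & !right) holds, but left fails at k=1 → not this j.
No j in the window works → until fails.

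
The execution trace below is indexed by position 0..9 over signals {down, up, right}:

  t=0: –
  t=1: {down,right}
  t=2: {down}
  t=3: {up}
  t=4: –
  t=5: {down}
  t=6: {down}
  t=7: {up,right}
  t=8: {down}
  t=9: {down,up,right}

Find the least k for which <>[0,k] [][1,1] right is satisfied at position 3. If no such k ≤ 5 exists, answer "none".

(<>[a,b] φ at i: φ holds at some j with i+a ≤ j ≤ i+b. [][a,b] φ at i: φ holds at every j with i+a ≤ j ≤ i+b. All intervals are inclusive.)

Scan j = 3,4,… for [][1,1] right:
  j=3: fails
  j=4: fails
  j=5: fails
  j=6: holds
First hit at j=6, so smallest k = 6-3 = 3.

3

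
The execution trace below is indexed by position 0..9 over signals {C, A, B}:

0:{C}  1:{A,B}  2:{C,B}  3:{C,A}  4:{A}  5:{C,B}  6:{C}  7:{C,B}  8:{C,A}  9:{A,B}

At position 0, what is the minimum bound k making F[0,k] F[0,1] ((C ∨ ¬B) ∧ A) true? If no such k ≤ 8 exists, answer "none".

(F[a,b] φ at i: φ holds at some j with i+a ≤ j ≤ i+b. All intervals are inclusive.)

2

Scan j = 0,1,… for F[0,1] ((C ∨ ¬B) ∧ A):
  j=0: fails
  j=1: fails
  j=2: holds
First hit at j=2, so smallest k = 2-0 = 2.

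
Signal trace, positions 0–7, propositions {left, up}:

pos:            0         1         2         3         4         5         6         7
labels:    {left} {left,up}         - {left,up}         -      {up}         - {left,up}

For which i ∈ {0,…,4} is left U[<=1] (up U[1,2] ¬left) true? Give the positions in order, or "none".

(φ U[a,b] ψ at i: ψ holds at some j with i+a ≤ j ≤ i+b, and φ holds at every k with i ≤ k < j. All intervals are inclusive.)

Evaluate at each i in [0,4]:
  i=0: ✓ (rhs at j=1; lhs holds on [0,0])
  i=1: ✓ (rhs at j=1)
  i=2: ✗ (lhs fails at k=2 before rhs at j=3)
  i=3: ✓ (rhs at j=3)
  i=4: ✗ (lhs fails at k=4 before rhs at j=5)

0, 1, 3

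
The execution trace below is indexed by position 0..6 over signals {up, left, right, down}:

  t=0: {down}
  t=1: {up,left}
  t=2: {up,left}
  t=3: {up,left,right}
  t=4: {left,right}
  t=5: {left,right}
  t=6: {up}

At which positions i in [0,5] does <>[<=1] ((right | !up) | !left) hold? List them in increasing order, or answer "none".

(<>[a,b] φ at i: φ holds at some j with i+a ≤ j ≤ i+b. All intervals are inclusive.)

0, 2, 3, 4, 5

Evaluate at each i in [0,5]:
  i=0: ✓ (witness j=0)
  i=1: ✗ (none in [1,2])
  i=2: ✓ (witness j=3)
  i=3: ✓ (witness j=3)
  i=4: ✓ (witness j=4)
  i=5: ✓ (witness j=5)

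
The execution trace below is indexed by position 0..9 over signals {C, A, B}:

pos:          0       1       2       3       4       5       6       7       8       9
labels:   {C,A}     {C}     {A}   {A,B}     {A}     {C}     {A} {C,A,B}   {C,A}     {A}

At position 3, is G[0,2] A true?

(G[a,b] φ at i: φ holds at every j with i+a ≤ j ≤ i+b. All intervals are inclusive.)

Check A at every j in [3,5]:
  j=3: true
  j=4: true
  j=5: false
Fails at j=5 → formula fails.

False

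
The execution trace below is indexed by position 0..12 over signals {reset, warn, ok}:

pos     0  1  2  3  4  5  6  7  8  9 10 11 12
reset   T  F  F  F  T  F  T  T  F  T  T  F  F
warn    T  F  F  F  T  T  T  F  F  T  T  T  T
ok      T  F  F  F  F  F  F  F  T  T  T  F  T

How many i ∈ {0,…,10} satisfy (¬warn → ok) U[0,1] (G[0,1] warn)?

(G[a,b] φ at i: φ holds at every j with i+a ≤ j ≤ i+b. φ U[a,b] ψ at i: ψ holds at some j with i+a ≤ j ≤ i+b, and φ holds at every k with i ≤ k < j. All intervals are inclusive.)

Evaluate at each i in [0,10]:
  i=0: ✗ (no rhs in [0,1])
  i=1: ✗ (no rhs in [1,2])
  i=2: ✗ (no rhs in [2,3])
  i=3: ✗ (lhs fails at k=3 before rhs at j=4)
  i=4: ✓ (rhs at j=4)
  i=5: ✓ (rhs at j=5)
  i=6: ✗ (no rhs in [6,7])
  i=7: ✗ (no rhs in [7,8])
  i=8: ✓ (rhs at j=9; lhs holds on [8,8])
  i=9: ✓ (rhs at j=9)
  i=10: ✓ (rhs at j=10)
Positions where it holds: {4, 5, 8, 9, 10} → 5.

5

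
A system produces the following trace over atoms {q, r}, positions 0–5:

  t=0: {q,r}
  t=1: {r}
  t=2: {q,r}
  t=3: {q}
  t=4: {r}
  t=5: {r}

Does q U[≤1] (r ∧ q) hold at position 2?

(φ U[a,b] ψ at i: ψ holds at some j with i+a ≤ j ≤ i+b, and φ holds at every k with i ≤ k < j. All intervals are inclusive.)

Need some j in [2,3] with (r ∧ q), and q at every k in [2,j-1].
  j=2: (r ∧ q) holds; no prefix to check → satisfied.

True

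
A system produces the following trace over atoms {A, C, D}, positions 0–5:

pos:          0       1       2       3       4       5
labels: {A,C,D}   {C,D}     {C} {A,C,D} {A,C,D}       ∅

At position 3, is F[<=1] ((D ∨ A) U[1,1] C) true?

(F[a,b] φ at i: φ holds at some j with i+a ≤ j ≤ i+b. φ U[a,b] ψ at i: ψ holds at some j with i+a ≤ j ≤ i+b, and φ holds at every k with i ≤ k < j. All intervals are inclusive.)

Check ((D ∨ A) U[1,1] C) at each j in [3,4]:
  j=3: holds
  j=4: fails
Found at j=3 → formula holds.

True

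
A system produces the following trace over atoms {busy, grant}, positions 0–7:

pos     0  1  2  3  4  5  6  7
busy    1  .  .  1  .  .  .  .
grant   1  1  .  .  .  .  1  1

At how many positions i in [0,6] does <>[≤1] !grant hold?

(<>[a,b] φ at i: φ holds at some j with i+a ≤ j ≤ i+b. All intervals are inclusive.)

5

Evaluate at each i in [0,6]:
  i=0: ✗ (none in [0,1])
  i=1: ✓ (witness j=2)
  i=2: ✓ (witness j=2)
  i=3: ✓ (witness j=3)
  i=4: ✓ (witness j=4)
  i=5: ✓ (witness j=5)
  i=6: ✗ (none in [6,7])
Positions where it holds: {1, 2, 3, 4, 5} → 5.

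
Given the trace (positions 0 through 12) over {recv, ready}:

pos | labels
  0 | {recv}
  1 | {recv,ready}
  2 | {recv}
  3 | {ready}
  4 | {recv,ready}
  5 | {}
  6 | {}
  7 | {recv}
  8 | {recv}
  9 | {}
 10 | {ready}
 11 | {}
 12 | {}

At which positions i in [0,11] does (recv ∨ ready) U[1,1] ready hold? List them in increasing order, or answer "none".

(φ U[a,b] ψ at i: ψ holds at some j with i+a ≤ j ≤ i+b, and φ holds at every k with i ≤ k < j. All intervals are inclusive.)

0, 2, 3

Evaluate at each i in [0,11]:
  i=0: ✓ (rhs at j=1; lhs holds on [0,0])
  i=1: ✗ (no rhs in [2,2])
  i=2: ✓ (rhs at j=3; lhs holds on [2,2])
  i=3: ✓ (rhs at j=4; lhs holds on [3,3])
  i=4: ✗ (no rhs in [5,5])
  i=5: ✗ (no rhs in [6,6])
  i=6: ✗ (no rhs in [7,7])
  i=7: ✗ (no rhs in [8,8])
  i=8: ✗ (no rhs in [9,9])
  i=9: ✗ (lhs fails at k=9 before rhs at j=10)
  i=10: ✗ (no rhs in [11,11])
  i=11: ✗ (no rhs in [12,12])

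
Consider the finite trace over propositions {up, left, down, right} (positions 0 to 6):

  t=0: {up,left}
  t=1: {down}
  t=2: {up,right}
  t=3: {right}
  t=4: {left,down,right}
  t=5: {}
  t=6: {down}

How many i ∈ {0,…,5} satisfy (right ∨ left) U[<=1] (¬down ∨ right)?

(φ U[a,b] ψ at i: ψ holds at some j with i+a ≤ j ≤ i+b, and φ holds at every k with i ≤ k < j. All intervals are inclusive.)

Evaluate at each i in [0,5]:
  i=0: ✓ (rhs at j=0)
  i=1: ✗ (lhs fails at k=1 before rhs at j=2)
  i=2: ✓ (rhs at j=2)
  i=3: ✓ (rhs at j=3)
  i=4: ✓ (rhs at j=4)
  i=5: ✓ (rhs at j=5)
Positions where it holds: {0, 2, 3, 4, 5} → 5.

5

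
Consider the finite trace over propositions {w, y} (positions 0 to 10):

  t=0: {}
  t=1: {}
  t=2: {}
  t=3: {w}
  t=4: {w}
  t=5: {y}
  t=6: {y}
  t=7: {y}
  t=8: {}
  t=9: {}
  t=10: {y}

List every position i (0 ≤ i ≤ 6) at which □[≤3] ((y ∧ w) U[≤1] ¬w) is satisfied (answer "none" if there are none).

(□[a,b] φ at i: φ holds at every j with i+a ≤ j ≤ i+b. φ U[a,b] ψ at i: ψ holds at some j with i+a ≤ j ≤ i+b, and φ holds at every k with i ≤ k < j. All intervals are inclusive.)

Evaluate at each i in [0,6]:
  i=0: ✗ (fails at j=3)
  i=1: ✗ (fails at j=3)
  i=2: ✗ (fails at j=3)
  i=3: ✗ (fails at j=3)
  i=4: ✗ (fails at j=4)
  i=5: ✓ (all of [5,8])
  i=6: ✓ (all of [6,9])

5, 6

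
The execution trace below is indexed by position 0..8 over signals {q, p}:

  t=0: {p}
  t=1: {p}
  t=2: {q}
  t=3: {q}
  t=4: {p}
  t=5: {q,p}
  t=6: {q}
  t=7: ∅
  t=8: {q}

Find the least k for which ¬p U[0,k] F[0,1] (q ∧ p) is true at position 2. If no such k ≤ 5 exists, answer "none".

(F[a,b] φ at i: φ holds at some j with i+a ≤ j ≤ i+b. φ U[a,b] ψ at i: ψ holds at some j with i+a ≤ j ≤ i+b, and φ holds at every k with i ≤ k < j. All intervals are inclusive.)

2

Need earliest j ≥ 2 with F[0,1] (q ∧ p), and ¬p at every k in [2,j-1].
  j=2: rhs fails.
  j=3: rhs fails.
  j=4: rhs holds; lhs holds on [2,3]. k = 2.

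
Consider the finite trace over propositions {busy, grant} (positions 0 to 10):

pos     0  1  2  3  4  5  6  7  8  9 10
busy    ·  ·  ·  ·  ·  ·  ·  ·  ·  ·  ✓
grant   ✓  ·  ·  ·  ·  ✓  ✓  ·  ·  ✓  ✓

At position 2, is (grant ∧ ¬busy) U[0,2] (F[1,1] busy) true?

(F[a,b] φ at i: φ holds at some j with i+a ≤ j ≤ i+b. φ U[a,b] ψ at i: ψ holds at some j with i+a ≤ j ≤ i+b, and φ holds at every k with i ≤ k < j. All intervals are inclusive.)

Need some j in [2,4] with F[1,1] busy, and (grant ∧ ¬busy) at every k in [2,j-1].
  j=2: F[1,1] busy — fails (none in [3,3]).
  j=3: F[1,1] busy — fails (none in [4,4]).
  j=4: F[1,1] busy — fails (none in [5,5]).
No j in the window works → until fails.

No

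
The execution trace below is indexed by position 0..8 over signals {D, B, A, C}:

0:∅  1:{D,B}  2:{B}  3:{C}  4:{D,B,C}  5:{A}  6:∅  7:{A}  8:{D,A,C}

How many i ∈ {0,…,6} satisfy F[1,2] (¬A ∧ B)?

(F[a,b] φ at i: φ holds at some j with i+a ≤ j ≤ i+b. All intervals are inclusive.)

4

Evaluate at each i in [0,6]:
  i=0: ✓ (witness j=1)
  i=1: ✓ (witness j=2)
  i=2: ✓ (witness j=4)
  i=3: ✓ (witness j=4)
  i=4: ✗ (none in [5,6])
  i=5: ✗ (none in [6,7])
  i=6: ✗ (none in [7,8])
Positions where it holds: {0, 1, 2, 3} → 4.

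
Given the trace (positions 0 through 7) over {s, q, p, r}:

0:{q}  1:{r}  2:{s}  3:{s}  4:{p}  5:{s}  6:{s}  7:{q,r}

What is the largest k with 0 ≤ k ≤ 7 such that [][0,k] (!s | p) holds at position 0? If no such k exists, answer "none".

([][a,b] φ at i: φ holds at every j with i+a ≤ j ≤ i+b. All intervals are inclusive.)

(!s | p) must hold from j=0 onward; find where it first fails.
  j=0: holds
  j=1: holds
  j=2: fails
Holds on [0,1], so largest k = 1.

1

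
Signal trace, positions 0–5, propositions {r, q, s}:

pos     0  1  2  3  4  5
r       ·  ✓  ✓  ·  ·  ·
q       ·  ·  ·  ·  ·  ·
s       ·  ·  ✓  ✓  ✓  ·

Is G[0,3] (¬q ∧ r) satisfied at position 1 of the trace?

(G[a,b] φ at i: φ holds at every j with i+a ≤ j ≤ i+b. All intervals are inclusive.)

Does not hold

Check (¬q ∧ r) at every j in [1,4]:
  j=1: true
  j=2: true
  j=3: false
  j=4: false
Fails at j=3 → formula fails.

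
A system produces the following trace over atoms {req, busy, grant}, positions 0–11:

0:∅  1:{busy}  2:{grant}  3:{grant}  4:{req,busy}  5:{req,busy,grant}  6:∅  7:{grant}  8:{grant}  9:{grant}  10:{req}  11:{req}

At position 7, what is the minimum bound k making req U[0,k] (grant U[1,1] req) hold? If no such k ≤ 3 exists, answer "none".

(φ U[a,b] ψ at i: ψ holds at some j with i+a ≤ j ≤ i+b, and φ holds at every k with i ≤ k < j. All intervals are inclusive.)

Need earliest j ≥ 7 with (grant U[1,1] req), and req at every k in [7,j-1].
  j=7: rhs fails.
  j=8: rhs fails.
  j=9: rhs holds but lhs fails at k=7.
  j=10: rhs fails.
No witness within the range → none.

none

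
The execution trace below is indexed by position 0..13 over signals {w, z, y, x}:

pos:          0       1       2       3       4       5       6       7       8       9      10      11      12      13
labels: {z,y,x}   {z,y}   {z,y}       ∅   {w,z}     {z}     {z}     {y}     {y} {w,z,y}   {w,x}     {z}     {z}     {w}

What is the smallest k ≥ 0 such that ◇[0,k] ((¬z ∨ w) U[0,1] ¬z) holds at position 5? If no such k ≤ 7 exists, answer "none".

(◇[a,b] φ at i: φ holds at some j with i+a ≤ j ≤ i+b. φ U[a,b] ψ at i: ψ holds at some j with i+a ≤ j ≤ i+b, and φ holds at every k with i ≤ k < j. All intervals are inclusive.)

2

Scan j = 5,6,… for ((¬z ∨ w) U[0,1] ¬z):
  j=5: fails
  j=6: fails
  j=7: holds
First hit at j=7, so smallest k = 7-5 = 2.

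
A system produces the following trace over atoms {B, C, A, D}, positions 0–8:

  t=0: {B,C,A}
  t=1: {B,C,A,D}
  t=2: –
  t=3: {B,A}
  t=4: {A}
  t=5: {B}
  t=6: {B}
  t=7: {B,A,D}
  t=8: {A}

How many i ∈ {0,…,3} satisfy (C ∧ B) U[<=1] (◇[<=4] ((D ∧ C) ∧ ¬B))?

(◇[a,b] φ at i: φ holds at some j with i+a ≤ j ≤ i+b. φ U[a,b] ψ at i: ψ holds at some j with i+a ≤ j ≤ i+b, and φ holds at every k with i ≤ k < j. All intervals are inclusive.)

0

Evaluate at each i in [0,3]:
  i=0: ✗ (no rhs in [0,1])
  i=1: ✗ (no rhs in [1,2])
  i=2: ✗ (no rhs in [2,3])
  i=3: ✗ (no rhs in [3,4])
Positions where it holds: {} → 0.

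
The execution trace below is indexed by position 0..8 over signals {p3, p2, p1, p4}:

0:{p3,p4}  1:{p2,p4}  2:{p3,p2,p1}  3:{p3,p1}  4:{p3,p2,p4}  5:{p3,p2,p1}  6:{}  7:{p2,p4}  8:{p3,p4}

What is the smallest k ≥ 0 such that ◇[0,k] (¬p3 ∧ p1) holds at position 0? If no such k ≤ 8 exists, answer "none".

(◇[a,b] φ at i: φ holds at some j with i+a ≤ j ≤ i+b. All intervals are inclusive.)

none

Scan j = 0,1,… for (¬p3 ∧ p1):
  j=0: fails
  j=1: fails
  j=2: fails
  j=3: fails
  j=4: fails
  j=5: fails
  j=6: fails
  j=7: fails
  j=8: fails
No j in [0,8] satisfies it → none.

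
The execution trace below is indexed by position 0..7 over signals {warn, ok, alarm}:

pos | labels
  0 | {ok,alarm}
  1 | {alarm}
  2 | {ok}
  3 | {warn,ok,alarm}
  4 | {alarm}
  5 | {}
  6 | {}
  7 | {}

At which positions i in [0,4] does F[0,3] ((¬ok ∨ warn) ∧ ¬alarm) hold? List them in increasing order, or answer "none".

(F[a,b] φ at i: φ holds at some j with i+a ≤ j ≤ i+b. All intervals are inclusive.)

Evaluate at each i in [0,4]:
  i=0: ✗ (none in [0,3])
  i=1: ✗ (none in [1,4])
  i=2: ✓ (witness j=5)
  i=3: ✓ (witness j=5)
  i=4: ✓ (witness j=5)

2, 3, 4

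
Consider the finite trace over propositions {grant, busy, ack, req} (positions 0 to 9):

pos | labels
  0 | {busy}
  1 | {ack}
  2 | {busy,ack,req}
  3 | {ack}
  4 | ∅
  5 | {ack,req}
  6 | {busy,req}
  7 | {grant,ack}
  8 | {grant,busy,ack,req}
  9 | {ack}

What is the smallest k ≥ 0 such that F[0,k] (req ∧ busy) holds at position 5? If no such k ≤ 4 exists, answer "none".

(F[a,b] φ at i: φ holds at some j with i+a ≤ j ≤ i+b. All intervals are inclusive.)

1

Scan j = 5,6,… for (req ∧ busy):
  j=5: fails
  j=6: holds
First hit at j=6, so smallest k = 6-5 = 1.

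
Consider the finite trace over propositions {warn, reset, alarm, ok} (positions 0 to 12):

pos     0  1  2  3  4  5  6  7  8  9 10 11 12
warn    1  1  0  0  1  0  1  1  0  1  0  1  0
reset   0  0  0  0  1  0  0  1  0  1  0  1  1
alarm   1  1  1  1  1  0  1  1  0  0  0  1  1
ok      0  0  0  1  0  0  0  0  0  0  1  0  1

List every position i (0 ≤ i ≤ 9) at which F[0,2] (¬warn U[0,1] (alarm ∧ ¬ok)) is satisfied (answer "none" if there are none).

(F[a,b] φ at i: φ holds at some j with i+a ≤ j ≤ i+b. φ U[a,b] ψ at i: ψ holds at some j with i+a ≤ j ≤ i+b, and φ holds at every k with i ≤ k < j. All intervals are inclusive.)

Evaluate at each i in [0,9]:
  i=0: ✓ (witness j=0)
  i=1: ✓ (witness j=1)
  i=2: ✓ (witness j=2)
  i=3: ✓ (witness j=3)
  i=4: ✓ (witness j=4)
  i=5: ✓ (witness j=5)
  i=6: ✓ (witness j=6)
  i=7: ✓ (witness j=7)
  i=8: ✓ (witness j=10)
  i=9: ✓ (witness j=10)

0, 1, 2, 3, 4, 5, 6, 7, 8, 9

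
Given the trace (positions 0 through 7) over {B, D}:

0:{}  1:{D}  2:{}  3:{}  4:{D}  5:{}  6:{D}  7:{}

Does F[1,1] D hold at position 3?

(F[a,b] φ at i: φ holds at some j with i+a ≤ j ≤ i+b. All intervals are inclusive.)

True

Check D at each j in [4,4]:
  j=4: true
Found at j=4 → formula holds.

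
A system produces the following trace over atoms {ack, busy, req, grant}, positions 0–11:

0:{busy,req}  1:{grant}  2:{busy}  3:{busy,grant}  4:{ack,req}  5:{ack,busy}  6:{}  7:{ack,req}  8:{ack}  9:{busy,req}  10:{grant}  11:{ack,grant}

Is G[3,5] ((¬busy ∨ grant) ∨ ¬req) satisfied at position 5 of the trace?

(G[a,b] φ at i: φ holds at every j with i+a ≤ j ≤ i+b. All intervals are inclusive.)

Does not hold

Check ((¬busy ∨ grant) ∨ ¬req) at every j in [8,10]:
  j=8: true
  j=9: false
  j=10: true
Fails at j=9 → formula fails.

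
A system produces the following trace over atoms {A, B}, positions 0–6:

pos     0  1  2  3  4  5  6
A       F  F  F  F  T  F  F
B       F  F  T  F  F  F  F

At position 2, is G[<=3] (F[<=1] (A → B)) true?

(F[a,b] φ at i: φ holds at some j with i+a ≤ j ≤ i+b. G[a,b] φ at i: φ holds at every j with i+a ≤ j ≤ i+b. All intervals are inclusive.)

True

Check F[<=1] (A → B) at every j in [2,5]:
  j=2: holds (witness at 2)
  j=3: holds (witness at 3)
  j=4: holds (witness at 5)
  j=5: holds (witness at 5)
All positions satisfy it → formula holds.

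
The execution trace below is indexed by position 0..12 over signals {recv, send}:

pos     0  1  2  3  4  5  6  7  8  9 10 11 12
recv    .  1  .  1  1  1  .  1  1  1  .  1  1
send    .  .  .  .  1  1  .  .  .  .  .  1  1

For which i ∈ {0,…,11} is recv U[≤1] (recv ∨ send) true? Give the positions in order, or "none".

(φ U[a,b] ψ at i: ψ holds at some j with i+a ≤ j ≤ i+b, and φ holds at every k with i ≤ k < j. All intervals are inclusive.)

Evaluate at each i in [0,11]:
  i=0: ✗ (lhs fails at k=0 before rhs at j=1)
  i=1: ✓ (rhs at j=1)
  i=2: ✗ (lhs fails at k=2 before rhs at j=3)
  i=3: ✓ (rhs at j=3)
  i=4: ✓ (rhs at j=4)
  i=5: ✓ (rhs at j=5)
  i=6: ✗ (lhs fails at k=6 before rhs at j=7)
  i=7: ✓ (rhs at j=7)
  i=8: ✓ (rhs at j=8)
  i=9: ✓ (rhs at j=9)
  i=10: ✗ (lhs fails at k=10 before rhs at j=11)
  i=11: ✓ (rhs at j=11)

1, 3, 4, 5, 7, 8, 9, 11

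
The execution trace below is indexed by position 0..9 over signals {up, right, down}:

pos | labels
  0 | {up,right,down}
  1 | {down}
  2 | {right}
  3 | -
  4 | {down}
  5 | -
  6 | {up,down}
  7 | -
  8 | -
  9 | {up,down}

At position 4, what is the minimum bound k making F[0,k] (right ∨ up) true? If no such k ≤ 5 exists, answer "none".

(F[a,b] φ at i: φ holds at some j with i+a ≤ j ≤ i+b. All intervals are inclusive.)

Scan j = 4,5,… for (right ∨ up):
  j=4: fails
  j=5: fails
  j=6: holds
First hit at j=6, so smallest k = 6-4 = 2.

2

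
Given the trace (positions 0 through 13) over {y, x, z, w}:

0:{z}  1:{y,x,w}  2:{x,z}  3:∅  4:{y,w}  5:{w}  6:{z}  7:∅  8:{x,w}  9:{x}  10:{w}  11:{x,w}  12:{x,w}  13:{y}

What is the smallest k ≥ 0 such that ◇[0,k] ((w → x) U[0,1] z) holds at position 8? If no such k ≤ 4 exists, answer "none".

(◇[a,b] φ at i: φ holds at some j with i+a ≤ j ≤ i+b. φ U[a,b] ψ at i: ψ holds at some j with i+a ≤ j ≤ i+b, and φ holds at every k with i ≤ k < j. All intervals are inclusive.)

none

Scan j = 8,9,… for ((w → x) U[0,1] z):
  j=8: fails
  j=9: fails
  j=10: fails
  j=11: fails
  j=12: fails
No j in [8,12] satisfies it → none.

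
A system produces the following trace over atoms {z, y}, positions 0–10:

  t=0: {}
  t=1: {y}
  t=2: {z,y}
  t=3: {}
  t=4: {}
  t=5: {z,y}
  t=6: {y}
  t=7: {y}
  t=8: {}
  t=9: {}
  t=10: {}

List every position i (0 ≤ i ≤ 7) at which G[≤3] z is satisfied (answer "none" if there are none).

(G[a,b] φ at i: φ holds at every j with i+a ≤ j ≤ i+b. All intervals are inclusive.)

none

Evaluate at each i in [0,7]:
  i=0: ✗ (fails at j=0)
  i=1: ✗ (fails at j=1)
  i=2: ✗ (fails at j=3)
  i=3: ✗ (fails at j=3)
  i=4: ✗ (fails at j=4)
  i=5: ✗ (fails at j=6)
  i=6: ✗ (fails at j=6)
  i=7: ✗ (fails at j=7)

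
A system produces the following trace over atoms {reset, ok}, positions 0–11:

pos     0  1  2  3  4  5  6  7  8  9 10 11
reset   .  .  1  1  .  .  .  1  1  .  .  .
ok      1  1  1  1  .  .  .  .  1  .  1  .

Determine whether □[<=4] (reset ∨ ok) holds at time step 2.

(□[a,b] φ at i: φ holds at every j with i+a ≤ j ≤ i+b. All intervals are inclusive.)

No

Check (reset ∨ ok) at every j in [2,6]:
  j=2: true
  j=3: true
  j=4: false
  j=5: false
  j=6: false
Fails at j=4 → formula fails.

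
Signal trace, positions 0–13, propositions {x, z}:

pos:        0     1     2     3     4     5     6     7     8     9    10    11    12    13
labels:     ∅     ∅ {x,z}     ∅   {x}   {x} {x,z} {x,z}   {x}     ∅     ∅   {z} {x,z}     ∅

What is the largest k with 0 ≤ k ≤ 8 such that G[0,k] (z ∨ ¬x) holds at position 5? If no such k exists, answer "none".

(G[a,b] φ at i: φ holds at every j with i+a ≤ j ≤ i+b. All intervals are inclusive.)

none

(z ∨ ¬x) must hold from j=5 onward; find where it first fails.
  j=5: fails → no k works.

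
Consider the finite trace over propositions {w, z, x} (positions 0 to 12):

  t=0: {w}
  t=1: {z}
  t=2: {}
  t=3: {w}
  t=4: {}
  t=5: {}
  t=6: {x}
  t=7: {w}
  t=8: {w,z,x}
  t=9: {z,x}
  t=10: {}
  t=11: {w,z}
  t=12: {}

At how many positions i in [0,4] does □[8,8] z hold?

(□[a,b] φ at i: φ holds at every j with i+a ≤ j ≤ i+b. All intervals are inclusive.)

Evaluate at each i in [0,4]:
  i=0: ✓ (all of [8,8])
  i=1: ✓ (all of [9,9])
  i=2: ✗ (fails at j=10)
  i=3: ✓ (all of [11,11])
  i=4: ✗ (fails at j=12)
Positions where it holds: {0, 1, 3} → 3.

3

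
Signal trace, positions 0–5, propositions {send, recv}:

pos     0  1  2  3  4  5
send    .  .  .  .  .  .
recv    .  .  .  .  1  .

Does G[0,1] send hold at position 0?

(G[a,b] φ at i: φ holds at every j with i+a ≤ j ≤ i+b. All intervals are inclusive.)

Does not hold

Check send at every j in [0,1]:
  j=0: false
  j=1: false
Fails at j=0 → formula fails.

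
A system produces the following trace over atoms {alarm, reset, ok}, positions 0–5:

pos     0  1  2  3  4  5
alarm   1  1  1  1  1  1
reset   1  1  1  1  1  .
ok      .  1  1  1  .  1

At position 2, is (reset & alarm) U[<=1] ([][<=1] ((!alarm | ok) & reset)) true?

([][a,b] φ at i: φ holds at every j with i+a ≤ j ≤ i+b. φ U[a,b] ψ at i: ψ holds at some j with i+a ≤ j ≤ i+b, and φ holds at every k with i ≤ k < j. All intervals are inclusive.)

True

Need some j in [2,3] with [][<=1] ((!alarm | ok) & reset), and (reset & alarm) at every k in [2,j-1].
  j=2: [][<=1] ((!alarm | ok) & reset) holds; no prefix to check → satisfied.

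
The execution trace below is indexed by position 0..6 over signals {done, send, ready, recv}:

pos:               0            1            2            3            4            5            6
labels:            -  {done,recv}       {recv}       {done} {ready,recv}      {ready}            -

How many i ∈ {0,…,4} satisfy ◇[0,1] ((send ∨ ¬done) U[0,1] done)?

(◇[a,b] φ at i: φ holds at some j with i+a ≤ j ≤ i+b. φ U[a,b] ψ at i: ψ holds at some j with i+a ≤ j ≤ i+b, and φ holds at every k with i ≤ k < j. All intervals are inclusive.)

Evaluate at each i in [0,4]:
  i=0: ✓ (witness j=0)
  i=1: ✓ (witness j=1)
  i=2: ✓ (witness j=2)
  i=3: ✓ (witness j=3)
  i=4: ✗ (none in [4,5])
Positions where it holds: {0, 1, 2, 3} → 4.

4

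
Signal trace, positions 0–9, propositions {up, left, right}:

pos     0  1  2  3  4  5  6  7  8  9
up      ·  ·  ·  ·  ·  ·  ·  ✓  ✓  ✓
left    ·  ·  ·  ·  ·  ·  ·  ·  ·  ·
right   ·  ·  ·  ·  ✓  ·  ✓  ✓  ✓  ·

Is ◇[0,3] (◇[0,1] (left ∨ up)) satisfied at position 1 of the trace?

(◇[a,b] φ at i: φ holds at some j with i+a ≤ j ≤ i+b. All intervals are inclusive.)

False

Check ◇[0,1] (left ∨ up) at each j in [1,4]:
  j=1: fails (none in [1,2])
  j=2: fails (none in [2,3])
  j=3: fails (none in [3,4])
  j=4: fails (none in [4,5])
No position in the window satisfies it → formula fails.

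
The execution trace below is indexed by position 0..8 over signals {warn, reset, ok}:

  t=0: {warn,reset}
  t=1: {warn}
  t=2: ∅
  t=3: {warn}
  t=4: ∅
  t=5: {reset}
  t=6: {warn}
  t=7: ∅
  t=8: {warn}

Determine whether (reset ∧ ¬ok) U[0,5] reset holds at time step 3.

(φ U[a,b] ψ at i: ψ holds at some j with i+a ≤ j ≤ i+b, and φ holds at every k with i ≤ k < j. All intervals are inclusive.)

No

Need some j in [3,8] with reset, and (reset ∧ ¬ok) at every k in [3,j-1].
  j=3: reset false.
  j=4: reset false.
  j=5: reset holds, but (reset ∧ ¬ok) fails at k=3 → not this j.
  j=6: reset false.
  j=7: reset false.
  j=8: reset false.
No j in the window works → until fails.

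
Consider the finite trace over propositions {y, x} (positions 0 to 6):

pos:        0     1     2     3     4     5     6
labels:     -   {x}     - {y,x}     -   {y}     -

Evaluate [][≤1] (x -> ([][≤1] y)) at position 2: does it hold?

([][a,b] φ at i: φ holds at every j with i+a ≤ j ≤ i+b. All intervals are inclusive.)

Check (x -> ([][≤1] y)) at every j in [2,3]:
  j=2: antecedent false → ✓
  j=3: antecedent true; consequent fails at 4 → ✗
Fails at j=3 → formula fails.

No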